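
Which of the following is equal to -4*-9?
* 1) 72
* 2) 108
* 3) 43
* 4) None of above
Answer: 4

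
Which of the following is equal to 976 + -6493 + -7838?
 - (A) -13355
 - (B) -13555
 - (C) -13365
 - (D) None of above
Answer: A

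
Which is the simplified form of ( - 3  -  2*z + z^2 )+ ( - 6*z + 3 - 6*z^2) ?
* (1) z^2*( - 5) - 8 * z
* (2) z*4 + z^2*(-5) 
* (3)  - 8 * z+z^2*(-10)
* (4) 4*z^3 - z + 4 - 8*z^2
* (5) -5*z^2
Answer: 1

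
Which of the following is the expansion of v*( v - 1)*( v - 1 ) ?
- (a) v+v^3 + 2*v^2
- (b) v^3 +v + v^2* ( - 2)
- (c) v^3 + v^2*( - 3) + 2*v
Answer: b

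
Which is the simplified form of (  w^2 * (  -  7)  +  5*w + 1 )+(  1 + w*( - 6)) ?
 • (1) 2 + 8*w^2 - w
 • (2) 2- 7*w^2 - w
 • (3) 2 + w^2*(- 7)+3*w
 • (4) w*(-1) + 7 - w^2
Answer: 2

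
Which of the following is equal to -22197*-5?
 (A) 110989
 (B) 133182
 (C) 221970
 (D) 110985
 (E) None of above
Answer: D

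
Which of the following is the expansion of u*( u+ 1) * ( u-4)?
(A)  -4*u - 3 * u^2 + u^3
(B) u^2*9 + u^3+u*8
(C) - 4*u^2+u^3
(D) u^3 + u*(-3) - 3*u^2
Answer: A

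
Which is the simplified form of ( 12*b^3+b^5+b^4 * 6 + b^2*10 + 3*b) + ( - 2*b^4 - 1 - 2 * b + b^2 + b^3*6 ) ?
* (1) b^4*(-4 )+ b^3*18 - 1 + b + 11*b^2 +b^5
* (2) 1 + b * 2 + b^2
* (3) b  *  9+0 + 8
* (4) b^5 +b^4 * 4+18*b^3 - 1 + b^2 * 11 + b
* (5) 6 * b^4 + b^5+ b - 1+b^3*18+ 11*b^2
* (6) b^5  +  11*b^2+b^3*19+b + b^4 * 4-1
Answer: 4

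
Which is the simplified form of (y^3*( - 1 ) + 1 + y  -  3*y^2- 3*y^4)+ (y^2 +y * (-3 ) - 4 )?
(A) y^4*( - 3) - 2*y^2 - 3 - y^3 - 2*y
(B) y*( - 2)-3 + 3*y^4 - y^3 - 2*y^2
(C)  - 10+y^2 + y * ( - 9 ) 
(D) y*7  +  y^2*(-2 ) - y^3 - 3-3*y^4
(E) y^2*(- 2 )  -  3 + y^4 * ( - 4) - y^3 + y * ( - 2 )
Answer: A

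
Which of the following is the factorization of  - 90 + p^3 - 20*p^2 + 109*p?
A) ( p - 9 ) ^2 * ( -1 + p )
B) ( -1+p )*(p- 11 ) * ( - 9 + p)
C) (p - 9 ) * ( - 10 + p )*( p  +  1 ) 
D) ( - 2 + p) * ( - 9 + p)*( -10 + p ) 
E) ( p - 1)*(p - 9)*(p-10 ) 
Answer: E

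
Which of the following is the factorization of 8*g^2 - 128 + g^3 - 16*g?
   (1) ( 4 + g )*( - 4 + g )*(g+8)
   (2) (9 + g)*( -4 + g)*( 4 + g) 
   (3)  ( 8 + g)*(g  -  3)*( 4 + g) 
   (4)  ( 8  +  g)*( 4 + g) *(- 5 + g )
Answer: 1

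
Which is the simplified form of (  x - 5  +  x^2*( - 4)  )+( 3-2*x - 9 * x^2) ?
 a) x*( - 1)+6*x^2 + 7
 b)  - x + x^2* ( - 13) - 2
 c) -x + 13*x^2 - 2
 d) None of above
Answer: b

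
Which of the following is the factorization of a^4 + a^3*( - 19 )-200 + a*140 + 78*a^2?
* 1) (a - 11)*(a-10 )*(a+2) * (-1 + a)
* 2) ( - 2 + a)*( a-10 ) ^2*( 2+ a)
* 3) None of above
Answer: 3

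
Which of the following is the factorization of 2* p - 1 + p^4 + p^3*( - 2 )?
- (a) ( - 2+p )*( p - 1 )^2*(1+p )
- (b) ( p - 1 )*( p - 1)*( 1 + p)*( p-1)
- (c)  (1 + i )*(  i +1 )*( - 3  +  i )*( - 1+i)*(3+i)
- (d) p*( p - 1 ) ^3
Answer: b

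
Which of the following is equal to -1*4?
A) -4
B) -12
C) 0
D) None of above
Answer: A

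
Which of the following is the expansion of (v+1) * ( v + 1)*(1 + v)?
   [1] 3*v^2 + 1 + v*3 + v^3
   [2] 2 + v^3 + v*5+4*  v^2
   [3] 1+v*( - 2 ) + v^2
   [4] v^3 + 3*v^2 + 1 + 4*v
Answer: 1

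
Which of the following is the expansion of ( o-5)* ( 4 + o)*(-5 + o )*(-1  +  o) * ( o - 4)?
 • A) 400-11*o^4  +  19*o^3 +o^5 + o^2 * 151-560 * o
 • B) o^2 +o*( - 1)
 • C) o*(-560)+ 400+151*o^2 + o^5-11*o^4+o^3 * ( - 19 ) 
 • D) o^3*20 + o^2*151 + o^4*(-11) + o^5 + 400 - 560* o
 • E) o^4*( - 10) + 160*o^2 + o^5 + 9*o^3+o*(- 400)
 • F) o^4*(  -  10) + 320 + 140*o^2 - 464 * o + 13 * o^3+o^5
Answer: A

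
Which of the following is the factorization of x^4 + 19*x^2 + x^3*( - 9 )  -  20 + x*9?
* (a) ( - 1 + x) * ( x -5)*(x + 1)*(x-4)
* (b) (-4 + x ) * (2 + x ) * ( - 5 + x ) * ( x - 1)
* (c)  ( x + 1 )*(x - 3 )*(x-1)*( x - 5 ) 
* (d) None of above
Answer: a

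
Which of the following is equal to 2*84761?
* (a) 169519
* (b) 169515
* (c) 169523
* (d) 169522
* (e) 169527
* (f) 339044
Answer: d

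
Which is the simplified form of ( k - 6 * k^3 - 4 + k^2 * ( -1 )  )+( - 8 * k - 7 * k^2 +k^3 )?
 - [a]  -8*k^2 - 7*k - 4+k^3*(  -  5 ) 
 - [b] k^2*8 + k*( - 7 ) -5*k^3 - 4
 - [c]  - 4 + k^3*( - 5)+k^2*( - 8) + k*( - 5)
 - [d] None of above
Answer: a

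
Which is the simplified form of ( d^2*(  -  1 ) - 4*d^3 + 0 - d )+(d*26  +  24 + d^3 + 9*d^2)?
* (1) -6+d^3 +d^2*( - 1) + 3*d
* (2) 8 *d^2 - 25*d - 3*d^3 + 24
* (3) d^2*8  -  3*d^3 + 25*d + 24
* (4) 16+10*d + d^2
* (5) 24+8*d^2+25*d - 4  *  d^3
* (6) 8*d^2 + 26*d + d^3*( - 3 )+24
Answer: 3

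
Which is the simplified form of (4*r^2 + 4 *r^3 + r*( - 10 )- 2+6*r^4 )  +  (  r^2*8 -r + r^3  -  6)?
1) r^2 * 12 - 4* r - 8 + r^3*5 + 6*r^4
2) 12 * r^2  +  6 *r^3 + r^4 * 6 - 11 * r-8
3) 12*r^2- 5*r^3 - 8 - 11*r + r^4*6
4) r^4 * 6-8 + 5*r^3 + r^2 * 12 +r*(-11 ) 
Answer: 4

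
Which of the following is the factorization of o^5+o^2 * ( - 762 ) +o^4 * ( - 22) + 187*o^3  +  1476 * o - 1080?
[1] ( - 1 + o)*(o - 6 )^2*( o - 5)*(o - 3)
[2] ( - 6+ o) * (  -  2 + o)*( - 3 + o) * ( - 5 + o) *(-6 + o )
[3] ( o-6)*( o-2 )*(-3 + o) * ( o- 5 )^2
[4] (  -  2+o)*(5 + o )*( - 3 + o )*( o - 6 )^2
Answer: 2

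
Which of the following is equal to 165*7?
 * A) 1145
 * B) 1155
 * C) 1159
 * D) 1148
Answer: B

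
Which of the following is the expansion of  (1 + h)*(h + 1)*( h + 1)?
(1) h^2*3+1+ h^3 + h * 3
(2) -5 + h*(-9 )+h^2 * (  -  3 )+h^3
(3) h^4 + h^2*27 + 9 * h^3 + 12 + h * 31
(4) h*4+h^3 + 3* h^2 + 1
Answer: 1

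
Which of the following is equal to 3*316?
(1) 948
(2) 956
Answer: 1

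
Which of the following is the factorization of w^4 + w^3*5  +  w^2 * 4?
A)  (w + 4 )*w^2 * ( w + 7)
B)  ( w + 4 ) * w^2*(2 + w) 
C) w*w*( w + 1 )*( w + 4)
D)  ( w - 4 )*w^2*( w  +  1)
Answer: C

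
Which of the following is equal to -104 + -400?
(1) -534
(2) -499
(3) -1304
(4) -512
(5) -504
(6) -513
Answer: 5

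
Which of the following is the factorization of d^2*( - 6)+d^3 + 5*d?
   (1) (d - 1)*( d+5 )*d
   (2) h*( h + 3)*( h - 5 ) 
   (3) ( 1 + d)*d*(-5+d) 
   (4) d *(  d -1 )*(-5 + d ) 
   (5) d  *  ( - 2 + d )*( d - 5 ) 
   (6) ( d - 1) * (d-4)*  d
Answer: 4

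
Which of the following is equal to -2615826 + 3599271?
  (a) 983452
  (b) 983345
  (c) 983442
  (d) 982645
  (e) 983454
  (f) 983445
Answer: f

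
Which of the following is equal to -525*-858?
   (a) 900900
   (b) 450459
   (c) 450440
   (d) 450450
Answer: d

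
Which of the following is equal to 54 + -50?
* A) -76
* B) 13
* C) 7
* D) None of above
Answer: D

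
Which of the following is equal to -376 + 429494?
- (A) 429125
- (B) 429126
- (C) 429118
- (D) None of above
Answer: C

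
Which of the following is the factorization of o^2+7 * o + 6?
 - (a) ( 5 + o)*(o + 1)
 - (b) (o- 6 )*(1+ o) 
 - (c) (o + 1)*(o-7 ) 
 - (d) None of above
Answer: d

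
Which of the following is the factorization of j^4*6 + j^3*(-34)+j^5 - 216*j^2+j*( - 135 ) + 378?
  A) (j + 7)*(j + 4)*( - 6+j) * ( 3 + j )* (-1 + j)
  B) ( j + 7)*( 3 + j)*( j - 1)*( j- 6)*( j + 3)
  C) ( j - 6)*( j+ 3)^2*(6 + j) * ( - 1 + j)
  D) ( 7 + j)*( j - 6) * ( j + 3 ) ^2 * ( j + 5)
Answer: B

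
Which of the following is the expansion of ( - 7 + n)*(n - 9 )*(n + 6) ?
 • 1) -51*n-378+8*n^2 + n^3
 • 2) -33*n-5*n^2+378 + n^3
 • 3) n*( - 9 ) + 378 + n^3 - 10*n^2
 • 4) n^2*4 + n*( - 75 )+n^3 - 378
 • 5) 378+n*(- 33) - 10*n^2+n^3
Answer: 5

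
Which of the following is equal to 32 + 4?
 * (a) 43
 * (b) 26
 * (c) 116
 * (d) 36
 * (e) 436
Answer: d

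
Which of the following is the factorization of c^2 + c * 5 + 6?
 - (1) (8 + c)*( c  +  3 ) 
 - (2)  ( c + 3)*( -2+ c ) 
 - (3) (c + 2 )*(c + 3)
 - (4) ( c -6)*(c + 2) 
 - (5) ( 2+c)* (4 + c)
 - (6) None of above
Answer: 3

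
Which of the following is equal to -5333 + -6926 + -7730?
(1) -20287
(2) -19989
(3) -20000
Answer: 2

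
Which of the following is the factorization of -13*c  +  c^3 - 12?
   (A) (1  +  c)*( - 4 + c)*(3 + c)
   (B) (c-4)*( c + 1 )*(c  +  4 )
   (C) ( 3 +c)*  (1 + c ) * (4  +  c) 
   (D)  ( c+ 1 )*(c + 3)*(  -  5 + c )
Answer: A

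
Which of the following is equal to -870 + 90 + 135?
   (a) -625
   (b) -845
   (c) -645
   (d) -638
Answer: c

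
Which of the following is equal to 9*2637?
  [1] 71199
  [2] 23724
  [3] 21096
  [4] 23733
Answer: 4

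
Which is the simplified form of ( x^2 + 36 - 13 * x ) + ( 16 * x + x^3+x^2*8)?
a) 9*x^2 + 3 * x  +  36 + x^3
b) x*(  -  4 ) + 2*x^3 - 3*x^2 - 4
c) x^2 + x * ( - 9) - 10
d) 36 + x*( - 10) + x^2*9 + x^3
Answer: a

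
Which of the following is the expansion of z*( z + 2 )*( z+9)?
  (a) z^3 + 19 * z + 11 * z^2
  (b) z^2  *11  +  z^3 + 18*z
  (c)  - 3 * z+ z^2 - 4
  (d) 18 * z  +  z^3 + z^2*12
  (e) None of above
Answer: b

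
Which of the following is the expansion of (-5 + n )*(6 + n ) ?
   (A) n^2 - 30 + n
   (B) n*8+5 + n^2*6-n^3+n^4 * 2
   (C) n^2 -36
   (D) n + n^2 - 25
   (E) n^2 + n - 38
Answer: A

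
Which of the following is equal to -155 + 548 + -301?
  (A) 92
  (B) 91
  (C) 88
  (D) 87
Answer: A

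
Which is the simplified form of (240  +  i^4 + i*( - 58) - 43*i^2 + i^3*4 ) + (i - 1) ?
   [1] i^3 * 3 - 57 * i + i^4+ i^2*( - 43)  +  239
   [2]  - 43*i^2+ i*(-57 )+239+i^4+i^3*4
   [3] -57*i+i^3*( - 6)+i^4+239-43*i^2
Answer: 2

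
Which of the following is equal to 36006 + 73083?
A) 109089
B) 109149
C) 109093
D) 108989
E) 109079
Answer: A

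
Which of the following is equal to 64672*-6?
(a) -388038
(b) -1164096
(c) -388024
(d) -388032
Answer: d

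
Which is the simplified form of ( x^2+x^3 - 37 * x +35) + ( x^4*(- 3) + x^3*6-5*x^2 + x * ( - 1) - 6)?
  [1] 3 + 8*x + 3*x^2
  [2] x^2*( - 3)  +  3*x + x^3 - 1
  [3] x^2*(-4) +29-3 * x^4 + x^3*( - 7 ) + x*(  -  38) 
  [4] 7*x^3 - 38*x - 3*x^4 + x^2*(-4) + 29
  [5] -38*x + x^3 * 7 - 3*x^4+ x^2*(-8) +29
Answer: 4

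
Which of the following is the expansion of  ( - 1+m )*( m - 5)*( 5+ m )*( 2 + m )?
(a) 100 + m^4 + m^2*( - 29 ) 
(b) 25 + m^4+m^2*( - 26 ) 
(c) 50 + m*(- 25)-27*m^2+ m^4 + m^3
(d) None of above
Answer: c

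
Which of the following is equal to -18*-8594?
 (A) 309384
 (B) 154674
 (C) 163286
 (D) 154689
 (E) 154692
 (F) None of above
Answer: E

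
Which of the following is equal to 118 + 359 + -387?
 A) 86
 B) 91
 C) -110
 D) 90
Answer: D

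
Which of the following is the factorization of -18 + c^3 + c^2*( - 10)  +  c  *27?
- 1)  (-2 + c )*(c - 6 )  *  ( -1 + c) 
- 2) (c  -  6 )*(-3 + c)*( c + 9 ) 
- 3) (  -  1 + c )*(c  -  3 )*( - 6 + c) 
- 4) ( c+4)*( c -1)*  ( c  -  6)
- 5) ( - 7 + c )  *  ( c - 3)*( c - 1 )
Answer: 3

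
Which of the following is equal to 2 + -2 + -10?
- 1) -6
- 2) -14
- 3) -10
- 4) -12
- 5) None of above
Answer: 3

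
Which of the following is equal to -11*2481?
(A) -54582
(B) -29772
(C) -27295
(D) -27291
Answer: D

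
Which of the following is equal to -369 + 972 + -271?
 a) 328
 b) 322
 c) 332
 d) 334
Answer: c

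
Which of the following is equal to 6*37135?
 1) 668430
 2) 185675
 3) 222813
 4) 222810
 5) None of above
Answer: 4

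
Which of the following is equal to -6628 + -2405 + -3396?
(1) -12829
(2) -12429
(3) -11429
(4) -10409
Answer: 2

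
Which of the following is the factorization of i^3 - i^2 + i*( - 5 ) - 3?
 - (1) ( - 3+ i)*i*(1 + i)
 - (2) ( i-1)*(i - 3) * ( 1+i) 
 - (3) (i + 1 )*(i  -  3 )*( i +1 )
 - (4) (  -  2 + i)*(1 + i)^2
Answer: 3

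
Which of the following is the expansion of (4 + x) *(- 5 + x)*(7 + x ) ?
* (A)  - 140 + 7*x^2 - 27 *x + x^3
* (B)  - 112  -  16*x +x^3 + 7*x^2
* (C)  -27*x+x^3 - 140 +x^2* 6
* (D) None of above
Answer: C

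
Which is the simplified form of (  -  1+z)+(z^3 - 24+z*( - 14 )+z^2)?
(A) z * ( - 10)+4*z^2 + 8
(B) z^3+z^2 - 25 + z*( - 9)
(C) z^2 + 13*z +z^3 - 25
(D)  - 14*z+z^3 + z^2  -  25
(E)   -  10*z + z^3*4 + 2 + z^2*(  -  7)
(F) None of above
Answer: F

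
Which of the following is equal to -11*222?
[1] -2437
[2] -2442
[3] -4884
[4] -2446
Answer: 2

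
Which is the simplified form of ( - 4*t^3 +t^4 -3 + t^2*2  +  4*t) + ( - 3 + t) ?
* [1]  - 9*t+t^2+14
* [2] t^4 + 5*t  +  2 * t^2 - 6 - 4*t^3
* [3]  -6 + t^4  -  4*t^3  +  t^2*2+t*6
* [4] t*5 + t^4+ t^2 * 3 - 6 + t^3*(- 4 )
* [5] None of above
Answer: 2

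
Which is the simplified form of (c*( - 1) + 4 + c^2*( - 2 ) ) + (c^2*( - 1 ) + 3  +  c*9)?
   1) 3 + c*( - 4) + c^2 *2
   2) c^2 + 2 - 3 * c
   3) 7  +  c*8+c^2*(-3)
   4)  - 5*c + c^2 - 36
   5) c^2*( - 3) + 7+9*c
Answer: 3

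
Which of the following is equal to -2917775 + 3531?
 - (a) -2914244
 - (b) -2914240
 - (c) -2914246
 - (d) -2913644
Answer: a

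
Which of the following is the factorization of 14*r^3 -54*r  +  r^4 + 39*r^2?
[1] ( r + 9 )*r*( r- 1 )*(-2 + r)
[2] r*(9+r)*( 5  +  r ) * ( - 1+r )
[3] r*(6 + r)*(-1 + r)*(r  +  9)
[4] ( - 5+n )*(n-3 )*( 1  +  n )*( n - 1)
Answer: 3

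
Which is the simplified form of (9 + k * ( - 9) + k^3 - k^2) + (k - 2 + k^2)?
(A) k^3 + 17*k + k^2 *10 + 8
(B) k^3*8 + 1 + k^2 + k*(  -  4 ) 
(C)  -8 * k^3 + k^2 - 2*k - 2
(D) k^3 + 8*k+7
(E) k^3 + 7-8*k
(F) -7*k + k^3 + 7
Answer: E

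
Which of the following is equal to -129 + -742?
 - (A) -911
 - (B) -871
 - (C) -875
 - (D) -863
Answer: B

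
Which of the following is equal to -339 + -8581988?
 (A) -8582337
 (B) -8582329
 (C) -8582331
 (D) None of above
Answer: D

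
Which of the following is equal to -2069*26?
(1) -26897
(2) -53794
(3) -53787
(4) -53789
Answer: 2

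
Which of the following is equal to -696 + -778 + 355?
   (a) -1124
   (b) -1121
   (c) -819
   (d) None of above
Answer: d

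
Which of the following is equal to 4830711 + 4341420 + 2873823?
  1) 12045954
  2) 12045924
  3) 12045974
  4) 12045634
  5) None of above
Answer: 1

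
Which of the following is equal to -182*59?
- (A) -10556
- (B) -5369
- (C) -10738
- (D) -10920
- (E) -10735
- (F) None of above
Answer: C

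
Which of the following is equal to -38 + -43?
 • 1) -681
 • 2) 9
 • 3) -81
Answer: 3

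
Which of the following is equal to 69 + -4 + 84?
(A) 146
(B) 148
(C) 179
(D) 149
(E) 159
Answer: D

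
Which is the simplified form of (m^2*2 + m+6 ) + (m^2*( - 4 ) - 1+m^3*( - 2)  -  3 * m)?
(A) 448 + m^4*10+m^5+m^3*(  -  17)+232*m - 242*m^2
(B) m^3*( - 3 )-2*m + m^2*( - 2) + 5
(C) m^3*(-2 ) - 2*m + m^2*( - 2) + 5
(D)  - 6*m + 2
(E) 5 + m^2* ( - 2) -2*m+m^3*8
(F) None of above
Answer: C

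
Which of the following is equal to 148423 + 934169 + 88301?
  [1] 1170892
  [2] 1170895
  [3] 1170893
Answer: 3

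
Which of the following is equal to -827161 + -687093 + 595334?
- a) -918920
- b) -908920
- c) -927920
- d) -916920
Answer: a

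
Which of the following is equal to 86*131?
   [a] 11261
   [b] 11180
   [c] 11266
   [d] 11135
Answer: c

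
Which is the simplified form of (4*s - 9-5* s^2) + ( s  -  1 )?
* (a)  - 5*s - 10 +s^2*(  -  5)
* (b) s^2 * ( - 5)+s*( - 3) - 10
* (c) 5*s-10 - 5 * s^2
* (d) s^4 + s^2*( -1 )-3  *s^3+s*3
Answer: c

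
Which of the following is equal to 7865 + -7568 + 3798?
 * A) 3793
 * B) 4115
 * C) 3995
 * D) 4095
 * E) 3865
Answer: D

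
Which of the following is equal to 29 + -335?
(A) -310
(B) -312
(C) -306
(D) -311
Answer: C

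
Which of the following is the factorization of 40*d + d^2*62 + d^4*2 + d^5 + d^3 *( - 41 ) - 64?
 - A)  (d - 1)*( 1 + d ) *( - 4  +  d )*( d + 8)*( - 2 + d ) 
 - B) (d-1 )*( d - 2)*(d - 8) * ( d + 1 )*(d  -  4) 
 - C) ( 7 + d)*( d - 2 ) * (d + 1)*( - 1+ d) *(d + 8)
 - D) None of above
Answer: A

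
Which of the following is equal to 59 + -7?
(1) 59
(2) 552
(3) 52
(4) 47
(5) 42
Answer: 3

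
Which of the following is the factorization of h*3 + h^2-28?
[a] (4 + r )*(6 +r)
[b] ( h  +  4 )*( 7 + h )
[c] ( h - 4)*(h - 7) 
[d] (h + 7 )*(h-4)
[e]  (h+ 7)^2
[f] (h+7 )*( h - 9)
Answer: d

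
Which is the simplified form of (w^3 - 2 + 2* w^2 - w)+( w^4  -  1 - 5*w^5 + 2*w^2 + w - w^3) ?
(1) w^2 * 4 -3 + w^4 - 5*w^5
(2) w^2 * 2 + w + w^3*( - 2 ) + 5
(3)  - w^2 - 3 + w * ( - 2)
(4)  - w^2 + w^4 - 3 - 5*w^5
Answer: 1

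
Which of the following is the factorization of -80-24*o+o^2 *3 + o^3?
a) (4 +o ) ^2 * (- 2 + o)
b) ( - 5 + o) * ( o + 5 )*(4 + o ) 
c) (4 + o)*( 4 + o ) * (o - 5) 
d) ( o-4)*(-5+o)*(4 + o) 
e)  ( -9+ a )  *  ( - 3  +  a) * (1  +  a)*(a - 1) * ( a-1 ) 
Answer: c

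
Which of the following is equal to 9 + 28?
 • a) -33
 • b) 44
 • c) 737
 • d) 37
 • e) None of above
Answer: d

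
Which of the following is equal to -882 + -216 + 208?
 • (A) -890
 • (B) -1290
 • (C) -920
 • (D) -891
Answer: A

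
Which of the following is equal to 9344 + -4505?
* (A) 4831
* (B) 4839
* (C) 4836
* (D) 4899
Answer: B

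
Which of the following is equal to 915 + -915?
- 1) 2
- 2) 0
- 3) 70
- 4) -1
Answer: 2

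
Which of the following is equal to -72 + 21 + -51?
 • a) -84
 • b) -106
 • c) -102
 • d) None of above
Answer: c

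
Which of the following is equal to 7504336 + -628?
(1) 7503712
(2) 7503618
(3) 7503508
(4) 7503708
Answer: 4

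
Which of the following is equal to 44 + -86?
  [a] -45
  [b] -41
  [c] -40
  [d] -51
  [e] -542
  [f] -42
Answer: f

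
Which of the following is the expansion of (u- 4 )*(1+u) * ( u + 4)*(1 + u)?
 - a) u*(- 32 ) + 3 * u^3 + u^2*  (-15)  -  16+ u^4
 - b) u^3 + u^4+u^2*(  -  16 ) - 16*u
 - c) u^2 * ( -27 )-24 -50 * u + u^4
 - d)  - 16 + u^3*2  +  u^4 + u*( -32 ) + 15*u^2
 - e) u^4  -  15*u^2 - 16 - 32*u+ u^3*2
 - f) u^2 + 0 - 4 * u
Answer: e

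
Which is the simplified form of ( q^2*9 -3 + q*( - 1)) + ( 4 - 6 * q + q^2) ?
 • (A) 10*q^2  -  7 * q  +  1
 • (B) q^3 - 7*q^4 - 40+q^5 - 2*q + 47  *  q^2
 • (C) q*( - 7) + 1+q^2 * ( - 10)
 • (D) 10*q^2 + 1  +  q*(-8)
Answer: A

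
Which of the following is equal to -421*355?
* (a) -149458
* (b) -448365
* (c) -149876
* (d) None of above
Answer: d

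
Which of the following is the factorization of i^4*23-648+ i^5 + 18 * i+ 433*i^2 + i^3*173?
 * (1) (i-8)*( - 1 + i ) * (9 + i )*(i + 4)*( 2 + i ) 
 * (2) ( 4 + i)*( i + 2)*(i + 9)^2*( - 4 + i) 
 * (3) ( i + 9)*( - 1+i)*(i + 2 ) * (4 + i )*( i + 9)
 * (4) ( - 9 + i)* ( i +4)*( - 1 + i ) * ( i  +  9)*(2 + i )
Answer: 3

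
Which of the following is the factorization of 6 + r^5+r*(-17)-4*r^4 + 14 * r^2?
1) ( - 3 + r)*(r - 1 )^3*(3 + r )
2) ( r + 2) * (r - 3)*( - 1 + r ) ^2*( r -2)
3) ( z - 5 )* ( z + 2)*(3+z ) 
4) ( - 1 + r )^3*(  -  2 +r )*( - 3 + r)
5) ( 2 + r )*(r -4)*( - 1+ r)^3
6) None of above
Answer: 6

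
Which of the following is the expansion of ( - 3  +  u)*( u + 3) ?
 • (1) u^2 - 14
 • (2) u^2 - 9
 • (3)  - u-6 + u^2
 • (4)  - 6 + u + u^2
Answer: 2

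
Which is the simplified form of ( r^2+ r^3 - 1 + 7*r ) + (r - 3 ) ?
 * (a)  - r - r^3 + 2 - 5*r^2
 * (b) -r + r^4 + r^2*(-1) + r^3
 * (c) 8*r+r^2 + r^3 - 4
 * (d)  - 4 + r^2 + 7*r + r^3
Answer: c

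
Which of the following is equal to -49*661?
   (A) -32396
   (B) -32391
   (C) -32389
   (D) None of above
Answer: C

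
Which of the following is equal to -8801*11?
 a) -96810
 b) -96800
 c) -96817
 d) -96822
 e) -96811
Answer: e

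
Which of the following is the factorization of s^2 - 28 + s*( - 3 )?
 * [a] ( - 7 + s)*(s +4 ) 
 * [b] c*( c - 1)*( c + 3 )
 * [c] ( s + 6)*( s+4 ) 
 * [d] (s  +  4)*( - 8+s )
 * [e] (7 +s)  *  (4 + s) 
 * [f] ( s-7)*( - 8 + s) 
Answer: a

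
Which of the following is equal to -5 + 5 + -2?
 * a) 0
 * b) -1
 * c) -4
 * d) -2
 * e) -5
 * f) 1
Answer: d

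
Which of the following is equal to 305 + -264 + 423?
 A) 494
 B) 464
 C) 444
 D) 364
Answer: B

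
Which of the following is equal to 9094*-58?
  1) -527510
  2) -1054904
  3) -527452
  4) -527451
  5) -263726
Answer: 3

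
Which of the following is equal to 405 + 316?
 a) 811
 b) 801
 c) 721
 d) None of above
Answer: c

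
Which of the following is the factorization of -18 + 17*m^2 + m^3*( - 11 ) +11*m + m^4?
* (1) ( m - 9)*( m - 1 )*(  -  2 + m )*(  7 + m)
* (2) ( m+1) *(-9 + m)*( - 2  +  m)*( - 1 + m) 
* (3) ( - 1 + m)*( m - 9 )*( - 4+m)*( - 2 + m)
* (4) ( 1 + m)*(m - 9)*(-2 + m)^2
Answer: 2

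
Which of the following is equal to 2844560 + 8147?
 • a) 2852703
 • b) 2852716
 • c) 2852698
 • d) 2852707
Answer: d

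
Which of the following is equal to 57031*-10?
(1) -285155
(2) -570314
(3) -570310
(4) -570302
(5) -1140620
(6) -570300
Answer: 3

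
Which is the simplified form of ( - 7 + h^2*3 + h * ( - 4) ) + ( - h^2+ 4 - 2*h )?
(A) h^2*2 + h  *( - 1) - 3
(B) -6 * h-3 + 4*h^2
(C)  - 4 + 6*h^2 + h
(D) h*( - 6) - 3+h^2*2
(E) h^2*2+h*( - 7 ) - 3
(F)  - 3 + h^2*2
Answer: D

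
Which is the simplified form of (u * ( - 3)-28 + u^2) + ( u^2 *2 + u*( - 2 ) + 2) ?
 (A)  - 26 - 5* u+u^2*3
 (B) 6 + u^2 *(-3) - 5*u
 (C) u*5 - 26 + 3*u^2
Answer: A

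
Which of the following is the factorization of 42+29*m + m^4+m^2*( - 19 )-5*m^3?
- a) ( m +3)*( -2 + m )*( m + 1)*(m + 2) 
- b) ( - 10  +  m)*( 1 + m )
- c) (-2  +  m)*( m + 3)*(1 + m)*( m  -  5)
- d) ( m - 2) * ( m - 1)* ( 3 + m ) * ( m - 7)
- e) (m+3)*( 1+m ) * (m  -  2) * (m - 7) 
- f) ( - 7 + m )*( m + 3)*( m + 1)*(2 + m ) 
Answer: e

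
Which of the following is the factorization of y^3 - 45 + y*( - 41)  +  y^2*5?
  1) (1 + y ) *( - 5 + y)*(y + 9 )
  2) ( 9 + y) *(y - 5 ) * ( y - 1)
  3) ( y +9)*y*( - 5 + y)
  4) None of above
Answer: 1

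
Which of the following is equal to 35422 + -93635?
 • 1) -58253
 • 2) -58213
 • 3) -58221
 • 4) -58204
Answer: 2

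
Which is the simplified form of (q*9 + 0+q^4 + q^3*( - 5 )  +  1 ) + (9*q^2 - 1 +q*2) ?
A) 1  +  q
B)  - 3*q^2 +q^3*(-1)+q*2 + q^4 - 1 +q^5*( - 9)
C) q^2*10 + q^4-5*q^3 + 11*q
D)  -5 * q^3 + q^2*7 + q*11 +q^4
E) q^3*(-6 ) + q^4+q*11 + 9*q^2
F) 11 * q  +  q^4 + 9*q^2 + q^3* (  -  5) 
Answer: F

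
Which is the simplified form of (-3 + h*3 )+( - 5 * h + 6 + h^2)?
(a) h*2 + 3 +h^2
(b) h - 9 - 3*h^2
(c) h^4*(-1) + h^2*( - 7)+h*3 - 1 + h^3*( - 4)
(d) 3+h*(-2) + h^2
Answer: d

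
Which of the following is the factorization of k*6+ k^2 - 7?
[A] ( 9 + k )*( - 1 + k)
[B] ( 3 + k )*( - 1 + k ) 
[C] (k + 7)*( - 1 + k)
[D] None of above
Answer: C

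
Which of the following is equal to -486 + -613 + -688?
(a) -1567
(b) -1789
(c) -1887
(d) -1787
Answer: d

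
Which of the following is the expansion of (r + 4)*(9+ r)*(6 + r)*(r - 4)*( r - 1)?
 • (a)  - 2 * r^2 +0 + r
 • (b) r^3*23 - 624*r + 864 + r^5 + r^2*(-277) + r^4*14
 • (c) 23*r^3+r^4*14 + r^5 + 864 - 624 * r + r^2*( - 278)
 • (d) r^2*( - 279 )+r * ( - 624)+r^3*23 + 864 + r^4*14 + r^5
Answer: c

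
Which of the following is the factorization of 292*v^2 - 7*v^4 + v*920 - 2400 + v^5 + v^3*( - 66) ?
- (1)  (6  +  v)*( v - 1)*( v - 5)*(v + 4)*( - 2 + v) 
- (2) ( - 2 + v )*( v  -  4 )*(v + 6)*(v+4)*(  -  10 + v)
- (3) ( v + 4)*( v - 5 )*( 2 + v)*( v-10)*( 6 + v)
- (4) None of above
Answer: 4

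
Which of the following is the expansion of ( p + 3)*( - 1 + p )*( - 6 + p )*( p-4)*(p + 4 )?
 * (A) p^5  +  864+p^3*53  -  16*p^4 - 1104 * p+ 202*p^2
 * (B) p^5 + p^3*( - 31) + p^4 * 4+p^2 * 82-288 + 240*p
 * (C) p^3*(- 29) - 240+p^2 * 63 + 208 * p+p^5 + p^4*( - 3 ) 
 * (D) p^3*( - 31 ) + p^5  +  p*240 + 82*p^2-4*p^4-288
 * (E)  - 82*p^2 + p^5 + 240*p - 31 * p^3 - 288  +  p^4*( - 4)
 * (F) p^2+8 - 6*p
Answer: D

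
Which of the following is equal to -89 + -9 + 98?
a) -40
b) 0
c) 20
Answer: b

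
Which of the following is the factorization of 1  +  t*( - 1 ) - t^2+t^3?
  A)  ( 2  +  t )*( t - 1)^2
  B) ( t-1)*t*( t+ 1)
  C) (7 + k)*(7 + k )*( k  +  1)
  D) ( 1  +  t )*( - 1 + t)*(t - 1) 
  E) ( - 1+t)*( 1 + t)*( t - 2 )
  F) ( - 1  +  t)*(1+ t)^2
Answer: D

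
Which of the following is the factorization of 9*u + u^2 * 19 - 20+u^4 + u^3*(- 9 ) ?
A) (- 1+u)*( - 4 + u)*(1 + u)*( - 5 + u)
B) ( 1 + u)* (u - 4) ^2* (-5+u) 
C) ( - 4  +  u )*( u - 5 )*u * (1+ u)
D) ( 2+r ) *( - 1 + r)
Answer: A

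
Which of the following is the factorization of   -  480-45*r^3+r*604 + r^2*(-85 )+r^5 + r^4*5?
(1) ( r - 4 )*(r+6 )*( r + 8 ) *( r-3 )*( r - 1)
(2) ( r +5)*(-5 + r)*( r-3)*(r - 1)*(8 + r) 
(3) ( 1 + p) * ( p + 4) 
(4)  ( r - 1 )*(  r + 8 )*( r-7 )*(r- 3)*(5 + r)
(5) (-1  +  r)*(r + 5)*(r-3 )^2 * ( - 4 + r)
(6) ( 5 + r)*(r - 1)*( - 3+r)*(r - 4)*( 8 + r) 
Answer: 6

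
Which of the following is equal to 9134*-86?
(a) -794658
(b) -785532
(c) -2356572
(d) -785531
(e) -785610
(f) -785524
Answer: f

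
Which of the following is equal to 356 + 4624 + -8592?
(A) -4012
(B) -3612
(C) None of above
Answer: B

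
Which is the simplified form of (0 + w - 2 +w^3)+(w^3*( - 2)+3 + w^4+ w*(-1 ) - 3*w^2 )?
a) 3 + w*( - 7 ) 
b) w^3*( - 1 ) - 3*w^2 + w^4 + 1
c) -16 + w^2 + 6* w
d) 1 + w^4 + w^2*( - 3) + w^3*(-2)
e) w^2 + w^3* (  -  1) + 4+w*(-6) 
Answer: b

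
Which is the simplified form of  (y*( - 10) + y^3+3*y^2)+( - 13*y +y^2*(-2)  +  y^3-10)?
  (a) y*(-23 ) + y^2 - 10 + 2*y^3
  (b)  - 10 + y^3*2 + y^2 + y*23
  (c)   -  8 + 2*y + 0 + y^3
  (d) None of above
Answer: a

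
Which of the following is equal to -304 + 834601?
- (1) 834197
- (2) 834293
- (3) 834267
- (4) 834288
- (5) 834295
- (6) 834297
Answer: 6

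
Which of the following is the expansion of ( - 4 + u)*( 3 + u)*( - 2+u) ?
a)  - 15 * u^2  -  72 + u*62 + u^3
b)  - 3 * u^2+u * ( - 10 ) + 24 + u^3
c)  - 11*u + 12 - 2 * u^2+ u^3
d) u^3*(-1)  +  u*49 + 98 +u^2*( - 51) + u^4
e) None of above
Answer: b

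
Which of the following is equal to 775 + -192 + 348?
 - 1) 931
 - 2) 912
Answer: 1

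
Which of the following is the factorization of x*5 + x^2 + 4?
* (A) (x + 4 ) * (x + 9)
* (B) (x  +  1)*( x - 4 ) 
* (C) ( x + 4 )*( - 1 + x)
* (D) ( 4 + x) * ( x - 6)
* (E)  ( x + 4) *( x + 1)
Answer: E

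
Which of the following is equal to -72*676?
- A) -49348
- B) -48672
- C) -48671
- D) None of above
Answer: B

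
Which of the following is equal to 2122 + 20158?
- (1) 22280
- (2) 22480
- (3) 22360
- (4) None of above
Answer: 1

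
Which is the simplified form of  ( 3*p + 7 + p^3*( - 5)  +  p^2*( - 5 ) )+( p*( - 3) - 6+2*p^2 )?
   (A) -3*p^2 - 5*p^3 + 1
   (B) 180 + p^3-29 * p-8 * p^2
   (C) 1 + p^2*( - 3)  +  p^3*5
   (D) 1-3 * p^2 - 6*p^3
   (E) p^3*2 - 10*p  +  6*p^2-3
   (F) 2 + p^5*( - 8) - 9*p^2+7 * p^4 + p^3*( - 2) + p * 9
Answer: A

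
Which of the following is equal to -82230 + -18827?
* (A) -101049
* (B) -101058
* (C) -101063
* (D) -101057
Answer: D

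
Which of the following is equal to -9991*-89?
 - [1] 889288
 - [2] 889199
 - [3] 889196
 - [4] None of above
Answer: 2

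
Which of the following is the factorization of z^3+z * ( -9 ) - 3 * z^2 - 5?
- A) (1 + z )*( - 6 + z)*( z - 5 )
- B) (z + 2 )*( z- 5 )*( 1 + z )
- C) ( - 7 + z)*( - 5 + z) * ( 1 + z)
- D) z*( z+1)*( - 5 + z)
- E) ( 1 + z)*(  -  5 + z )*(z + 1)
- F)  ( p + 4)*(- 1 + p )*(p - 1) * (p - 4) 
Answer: E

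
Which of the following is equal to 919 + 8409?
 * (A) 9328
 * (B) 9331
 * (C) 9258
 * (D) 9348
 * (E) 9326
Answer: A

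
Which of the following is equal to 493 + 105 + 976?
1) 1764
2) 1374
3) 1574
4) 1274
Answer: 3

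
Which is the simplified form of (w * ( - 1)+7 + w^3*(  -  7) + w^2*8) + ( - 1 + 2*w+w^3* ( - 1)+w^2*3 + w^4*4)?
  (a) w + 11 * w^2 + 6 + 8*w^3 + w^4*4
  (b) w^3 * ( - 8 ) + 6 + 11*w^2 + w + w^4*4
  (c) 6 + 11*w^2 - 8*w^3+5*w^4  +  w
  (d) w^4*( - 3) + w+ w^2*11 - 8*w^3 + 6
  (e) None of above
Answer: b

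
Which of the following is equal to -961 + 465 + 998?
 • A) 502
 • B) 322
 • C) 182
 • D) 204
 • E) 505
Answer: A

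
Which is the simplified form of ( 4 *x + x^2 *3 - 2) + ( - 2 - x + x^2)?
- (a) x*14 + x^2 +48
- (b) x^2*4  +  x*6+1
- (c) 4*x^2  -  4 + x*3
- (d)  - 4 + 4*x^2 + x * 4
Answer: c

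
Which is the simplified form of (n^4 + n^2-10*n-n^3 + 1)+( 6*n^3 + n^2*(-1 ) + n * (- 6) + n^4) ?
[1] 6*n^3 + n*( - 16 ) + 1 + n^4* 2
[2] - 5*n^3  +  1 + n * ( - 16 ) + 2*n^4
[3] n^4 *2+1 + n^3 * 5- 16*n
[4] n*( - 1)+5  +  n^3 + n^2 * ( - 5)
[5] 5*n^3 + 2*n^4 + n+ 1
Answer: 3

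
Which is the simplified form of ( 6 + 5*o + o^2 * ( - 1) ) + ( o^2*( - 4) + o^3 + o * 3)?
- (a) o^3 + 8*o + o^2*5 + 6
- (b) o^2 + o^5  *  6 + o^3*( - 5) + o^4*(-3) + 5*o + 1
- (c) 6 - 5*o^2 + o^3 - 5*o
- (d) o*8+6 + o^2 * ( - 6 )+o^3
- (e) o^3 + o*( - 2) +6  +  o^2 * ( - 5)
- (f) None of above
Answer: f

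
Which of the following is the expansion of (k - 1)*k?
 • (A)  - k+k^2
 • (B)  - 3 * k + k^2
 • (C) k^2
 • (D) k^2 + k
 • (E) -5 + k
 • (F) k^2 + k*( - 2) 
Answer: A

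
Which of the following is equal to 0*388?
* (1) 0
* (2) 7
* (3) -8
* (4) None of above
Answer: 1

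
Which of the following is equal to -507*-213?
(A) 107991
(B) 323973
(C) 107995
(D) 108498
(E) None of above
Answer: A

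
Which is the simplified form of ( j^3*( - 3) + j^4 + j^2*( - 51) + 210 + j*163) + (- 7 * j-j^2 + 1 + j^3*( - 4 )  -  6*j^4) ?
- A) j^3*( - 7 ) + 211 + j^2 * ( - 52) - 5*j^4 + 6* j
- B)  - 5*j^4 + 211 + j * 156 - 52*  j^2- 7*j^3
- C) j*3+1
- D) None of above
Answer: B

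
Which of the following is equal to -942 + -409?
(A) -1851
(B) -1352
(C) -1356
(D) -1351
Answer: D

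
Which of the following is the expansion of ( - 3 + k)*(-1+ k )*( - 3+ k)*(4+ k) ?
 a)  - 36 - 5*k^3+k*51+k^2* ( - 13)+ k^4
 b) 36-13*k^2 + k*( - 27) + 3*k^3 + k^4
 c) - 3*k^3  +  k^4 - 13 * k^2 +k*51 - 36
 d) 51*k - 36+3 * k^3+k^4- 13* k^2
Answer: c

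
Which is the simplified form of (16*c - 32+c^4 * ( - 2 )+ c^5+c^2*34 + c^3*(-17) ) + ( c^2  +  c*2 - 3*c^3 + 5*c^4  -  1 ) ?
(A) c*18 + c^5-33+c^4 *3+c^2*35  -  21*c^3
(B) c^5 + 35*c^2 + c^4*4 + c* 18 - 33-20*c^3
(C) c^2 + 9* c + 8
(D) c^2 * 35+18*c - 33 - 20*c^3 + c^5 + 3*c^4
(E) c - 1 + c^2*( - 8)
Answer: D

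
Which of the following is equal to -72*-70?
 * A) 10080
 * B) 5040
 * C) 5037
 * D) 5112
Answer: B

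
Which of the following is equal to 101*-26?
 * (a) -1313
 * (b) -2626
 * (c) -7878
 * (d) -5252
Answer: b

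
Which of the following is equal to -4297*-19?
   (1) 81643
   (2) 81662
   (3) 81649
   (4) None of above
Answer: 1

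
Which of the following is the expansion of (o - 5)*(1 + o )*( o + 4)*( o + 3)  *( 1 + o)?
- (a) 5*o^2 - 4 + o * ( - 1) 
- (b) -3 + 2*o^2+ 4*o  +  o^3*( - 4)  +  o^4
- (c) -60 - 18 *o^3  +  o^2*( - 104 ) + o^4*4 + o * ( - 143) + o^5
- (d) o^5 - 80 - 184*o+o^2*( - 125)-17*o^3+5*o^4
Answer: c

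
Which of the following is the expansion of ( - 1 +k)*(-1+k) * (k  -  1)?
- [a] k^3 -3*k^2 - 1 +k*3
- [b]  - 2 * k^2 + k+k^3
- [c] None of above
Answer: a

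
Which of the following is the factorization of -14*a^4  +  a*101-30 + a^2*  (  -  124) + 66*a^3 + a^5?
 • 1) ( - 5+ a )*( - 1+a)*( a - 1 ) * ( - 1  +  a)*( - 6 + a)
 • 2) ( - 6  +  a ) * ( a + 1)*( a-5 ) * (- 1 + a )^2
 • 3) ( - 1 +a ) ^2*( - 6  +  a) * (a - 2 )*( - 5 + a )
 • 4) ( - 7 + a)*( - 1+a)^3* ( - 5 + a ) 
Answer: 1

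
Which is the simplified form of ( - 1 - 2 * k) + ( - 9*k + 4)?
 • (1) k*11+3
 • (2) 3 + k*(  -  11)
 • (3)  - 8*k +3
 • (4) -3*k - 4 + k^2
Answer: 2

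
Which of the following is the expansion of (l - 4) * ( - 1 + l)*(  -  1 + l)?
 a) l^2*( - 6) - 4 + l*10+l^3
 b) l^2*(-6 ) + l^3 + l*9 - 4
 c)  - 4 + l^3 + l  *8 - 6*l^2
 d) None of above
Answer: b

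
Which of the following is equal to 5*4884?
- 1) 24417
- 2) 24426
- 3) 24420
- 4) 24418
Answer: 3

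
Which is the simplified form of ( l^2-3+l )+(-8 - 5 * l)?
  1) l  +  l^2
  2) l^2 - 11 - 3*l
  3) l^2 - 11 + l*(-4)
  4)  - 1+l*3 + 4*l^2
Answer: 3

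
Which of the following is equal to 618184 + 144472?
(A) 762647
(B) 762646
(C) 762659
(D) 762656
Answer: D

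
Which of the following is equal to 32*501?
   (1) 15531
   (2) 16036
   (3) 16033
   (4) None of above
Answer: 4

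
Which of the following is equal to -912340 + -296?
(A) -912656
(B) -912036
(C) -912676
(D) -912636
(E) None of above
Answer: D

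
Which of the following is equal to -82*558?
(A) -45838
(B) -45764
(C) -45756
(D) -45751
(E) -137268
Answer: C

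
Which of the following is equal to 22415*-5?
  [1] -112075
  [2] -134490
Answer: 1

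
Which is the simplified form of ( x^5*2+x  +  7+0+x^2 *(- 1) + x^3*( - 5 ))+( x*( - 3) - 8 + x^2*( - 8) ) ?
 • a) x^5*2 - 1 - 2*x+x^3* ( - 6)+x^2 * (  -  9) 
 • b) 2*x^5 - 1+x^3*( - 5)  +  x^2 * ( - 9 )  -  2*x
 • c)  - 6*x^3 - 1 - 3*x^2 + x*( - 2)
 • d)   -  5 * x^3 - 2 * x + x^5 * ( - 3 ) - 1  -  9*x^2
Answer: b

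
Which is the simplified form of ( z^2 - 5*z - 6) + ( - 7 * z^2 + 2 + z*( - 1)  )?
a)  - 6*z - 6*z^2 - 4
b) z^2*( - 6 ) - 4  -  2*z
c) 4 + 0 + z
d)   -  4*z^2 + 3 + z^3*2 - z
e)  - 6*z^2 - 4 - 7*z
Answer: a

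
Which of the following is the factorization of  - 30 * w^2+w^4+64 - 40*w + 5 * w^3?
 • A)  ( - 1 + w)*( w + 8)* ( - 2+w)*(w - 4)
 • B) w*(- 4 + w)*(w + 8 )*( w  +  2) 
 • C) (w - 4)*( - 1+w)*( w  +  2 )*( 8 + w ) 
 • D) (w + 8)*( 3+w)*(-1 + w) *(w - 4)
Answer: C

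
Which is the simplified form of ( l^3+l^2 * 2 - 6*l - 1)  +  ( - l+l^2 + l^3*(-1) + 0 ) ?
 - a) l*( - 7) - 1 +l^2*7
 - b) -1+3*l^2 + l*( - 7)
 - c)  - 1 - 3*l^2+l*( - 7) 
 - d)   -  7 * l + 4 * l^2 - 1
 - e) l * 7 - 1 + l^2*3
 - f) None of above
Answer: b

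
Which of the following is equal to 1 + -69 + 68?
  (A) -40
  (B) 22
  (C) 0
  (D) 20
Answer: C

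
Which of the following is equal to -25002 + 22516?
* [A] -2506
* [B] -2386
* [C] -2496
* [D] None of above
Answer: D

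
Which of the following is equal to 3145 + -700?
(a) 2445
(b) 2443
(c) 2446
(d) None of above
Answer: a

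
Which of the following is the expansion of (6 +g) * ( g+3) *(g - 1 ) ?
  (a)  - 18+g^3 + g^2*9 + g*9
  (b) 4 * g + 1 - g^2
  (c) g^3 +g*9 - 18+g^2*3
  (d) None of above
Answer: d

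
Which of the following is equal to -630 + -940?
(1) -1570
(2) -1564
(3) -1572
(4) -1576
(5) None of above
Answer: 1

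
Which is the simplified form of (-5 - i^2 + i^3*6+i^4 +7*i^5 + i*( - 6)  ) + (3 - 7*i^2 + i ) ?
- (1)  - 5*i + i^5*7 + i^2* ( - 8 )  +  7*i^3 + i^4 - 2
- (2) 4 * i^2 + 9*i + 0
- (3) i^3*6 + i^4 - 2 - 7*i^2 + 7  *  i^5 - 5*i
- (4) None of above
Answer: 4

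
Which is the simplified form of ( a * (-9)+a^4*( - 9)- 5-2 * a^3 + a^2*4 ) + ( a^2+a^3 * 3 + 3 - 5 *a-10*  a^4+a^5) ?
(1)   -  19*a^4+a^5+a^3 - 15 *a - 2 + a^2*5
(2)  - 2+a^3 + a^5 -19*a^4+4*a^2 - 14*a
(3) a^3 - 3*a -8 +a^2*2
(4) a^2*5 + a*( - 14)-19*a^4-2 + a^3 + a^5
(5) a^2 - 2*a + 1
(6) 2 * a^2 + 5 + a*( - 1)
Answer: 4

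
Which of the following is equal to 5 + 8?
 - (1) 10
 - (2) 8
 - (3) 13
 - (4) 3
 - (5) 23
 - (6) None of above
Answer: 3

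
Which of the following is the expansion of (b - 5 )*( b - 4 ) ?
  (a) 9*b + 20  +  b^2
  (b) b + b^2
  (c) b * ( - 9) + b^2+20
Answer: c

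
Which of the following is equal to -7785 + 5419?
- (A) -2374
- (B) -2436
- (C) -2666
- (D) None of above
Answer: D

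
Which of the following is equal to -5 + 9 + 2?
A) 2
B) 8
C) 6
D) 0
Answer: C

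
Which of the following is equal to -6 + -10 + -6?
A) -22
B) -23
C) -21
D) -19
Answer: A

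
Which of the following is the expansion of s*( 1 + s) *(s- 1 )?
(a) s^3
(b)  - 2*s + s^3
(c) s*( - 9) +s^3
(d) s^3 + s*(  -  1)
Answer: d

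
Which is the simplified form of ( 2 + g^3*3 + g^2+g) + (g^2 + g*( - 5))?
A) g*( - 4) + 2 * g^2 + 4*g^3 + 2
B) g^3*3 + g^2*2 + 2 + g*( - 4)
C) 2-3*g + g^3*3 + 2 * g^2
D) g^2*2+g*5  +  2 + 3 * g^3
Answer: B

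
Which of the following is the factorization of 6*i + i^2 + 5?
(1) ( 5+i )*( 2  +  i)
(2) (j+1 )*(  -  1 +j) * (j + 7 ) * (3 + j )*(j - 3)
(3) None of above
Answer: 3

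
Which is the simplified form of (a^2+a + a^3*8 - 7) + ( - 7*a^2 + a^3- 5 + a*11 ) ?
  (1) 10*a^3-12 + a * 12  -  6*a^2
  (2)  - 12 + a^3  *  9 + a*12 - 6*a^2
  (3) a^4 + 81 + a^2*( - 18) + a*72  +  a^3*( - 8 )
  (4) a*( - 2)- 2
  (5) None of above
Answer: 2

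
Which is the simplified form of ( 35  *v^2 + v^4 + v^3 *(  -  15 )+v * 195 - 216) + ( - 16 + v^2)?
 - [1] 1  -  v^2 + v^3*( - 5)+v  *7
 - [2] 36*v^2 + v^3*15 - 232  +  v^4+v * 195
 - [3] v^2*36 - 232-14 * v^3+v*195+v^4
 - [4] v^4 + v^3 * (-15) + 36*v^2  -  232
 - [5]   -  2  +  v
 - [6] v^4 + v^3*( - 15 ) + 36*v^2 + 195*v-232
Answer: 6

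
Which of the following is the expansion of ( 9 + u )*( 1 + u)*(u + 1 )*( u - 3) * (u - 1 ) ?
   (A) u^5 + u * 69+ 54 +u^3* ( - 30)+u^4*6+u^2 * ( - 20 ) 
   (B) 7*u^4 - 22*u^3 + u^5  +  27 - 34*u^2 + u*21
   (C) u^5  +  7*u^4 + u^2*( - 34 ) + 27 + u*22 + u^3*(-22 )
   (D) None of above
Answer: B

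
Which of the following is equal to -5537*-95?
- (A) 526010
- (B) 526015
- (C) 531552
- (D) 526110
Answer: B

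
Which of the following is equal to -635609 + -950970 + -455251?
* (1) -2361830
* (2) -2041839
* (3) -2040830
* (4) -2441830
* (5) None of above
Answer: 5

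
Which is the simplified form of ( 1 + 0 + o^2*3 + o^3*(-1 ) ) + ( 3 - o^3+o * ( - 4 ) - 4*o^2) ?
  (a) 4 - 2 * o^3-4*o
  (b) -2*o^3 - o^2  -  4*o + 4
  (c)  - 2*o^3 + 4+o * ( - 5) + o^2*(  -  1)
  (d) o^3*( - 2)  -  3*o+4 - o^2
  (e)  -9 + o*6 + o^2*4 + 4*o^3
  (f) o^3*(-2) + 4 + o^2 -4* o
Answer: b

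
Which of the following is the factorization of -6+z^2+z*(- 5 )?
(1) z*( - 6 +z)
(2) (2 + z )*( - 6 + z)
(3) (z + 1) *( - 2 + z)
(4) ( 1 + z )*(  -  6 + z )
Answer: 4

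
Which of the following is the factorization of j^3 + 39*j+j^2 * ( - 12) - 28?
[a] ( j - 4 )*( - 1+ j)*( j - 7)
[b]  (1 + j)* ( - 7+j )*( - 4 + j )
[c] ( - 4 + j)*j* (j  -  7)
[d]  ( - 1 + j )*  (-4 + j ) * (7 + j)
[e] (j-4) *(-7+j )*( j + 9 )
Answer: a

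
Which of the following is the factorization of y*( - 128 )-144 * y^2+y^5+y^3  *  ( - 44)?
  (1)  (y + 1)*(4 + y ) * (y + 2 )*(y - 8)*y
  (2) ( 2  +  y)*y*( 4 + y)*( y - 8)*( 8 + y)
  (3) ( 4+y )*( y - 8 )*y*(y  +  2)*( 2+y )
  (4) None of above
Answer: 3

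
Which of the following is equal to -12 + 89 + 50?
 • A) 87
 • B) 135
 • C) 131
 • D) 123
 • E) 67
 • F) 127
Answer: F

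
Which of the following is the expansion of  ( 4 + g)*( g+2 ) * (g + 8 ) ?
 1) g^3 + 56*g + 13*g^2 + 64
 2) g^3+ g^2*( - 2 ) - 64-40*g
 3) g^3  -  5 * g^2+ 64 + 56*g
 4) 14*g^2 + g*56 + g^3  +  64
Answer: 4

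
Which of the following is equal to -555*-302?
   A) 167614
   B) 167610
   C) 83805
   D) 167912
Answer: B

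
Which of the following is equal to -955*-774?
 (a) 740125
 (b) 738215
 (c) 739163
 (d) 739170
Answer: d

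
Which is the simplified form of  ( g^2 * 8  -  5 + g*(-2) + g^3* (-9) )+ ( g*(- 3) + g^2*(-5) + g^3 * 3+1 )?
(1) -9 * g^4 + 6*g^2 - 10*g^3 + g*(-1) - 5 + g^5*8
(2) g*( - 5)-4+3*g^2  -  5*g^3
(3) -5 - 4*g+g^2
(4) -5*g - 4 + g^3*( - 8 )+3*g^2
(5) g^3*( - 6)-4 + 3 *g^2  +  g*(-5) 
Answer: 5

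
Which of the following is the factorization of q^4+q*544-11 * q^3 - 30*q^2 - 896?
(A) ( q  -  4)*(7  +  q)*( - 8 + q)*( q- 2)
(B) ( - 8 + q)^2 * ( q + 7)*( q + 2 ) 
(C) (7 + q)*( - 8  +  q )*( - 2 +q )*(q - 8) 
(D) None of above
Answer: C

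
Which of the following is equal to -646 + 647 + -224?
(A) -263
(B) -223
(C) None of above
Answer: B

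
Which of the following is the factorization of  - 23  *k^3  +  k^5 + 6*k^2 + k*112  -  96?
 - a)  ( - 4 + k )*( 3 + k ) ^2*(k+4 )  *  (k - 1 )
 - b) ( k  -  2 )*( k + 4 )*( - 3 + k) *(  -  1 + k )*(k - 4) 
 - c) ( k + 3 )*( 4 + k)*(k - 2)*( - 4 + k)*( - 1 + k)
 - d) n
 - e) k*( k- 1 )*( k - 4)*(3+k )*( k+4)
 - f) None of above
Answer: c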